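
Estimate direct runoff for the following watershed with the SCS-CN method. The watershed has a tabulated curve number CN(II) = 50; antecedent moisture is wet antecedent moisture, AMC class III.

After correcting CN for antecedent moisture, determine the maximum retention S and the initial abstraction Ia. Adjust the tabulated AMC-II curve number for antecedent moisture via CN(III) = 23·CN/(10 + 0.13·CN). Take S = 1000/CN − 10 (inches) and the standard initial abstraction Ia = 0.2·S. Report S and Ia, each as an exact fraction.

Wet (AMC III): CN(III) = 23·50/(10 + 0.13·50) = 1150/(33/2) = 2300/33 ≈ 69.697
Max retention: S = 1000/(2300/33) − 10 = 100/23 in (≈ 4.348 in)
Ia = 0.2·(100/23) = 20/23 in ≈ 0.870 in

S = 100/23 in ≈ 4.348 in; Ia = 20/23 in ≈ 0.870 in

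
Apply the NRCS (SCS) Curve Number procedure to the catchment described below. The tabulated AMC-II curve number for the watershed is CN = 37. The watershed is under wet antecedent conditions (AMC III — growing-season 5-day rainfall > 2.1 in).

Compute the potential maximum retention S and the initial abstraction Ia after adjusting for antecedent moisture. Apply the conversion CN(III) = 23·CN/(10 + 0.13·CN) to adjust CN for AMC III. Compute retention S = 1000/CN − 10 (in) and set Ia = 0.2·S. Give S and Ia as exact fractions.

CN(III) from CN(II)=37: (23·37)/(10 + 0.13·37) = 85100/1481 ≈ 57.461
Retention S: 1000/CN − 10 with CN=57.461 → S = 6300/851 ≈ 7.403 in
Ia = 0.2S: 0.2·7.403 = 1.481 in (exactly 1260/851)

S = 6300/851 in ≈ 7.403 in; Ia = 1260/851 in ≈ 1.481 in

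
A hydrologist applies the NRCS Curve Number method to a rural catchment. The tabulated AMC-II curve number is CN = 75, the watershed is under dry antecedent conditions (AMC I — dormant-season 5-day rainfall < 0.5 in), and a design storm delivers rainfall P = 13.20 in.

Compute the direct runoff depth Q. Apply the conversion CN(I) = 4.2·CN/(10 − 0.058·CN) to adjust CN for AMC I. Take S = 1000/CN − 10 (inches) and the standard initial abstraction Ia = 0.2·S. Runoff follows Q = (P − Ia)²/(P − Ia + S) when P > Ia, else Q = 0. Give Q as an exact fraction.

Q = 6690482/969885 in ≈ 6.898 in

CN(I) from CN(II)=75: (4.2·75)/(10 − 0.058·75) = 6300/113 ≈ 55.752
Retention S: 1000/CN − 10 with CN=55.752 → S = 500/63 ≈ 7.937 in
Ia = 0.2S: 0.2·7.937 = 1.587 in (exactly 100/63)
Since P=13.200 > Ia=1.587: effective rainfall P−Ia = 3658/315 in
Q: (3658/315)² ÷ (6158/315) = 6690482/969885 in (≈ 6.898 in)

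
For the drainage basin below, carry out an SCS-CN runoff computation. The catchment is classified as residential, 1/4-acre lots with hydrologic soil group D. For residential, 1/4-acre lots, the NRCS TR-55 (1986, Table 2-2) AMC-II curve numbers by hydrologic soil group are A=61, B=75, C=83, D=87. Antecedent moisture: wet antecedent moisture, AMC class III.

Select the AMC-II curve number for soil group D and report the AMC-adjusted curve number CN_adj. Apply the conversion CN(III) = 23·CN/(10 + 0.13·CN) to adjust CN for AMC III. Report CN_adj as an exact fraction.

NRCS table: residential, 1/4-acre lots, soil group D → CN(II) = 87
CN(III) from CN(II)=87: (23·87)/(10 + 0.13·87) = 200100/2131 ≈ 93.900

CN_adj = 200100/2131 ≈ 93.900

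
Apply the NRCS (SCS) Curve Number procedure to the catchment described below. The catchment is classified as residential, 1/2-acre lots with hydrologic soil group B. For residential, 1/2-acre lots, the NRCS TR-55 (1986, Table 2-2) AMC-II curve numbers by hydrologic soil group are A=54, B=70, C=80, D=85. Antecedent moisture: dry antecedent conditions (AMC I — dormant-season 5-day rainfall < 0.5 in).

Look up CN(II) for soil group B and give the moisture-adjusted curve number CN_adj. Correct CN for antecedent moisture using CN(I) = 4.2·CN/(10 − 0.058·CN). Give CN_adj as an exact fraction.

CN_adj = 4900/99 ≈ 49.495

NRCS table: residential, 1/2-acre lots, soil group B → CN(II) = 70
CN(I) from CN(II)=70: (4.2·70)/(10 − 0.058·70) = 4900/99 ≈ 49.495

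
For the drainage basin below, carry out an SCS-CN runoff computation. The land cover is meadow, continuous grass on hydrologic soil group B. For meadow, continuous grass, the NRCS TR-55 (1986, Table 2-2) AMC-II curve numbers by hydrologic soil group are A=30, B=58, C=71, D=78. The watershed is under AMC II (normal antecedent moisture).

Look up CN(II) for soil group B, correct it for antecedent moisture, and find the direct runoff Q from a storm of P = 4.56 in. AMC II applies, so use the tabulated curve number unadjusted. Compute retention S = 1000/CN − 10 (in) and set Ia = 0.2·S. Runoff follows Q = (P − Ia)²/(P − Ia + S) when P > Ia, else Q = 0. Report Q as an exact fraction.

Q = 282752/302325 in ≈ 0.935 in

NRCS table: meadow, continuous grass, soil group B → CN(II) = 58
CN(II) = 58; AMC II needs no correction.
Retention S: 1000/CN − 10 with CN=58.000 → S = 210/29 ≈ 7.241 in
Ia = 0.2·(210/29) = 42/29 in ≈ 1.448 in
Since P=4.560 > Ia=1.448: effective rainfall P−Ia = 2256/725 in
Runoff Q = (P−Ia)²/(P−Ia+S) = (3.112)²/(3.112+7.241) = 282752/302325 ≈ 0.935 in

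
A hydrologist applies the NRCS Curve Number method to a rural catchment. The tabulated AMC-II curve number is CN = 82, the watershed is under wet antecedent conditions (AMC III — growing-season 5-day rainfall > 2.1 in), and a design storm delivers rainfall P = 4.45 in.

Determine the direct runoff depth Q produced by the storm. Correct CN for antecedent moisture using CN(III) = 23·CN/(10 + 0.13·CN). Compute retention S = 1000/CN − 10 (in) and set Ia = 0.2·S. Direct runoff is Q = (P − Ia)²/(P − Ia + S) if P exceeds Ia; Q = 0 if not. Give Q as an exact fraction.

Q = 6452426929/1854447220 in ≈ 3.479 in

CN(III) from CN(II)=82: (23·82)/(10 + 0.13·82) = 94300/1033 ≈ 91.288
Retention S: 1000/CN − 10 with CN=91.288 → S = 900/943 ≈ 0.954 in
Ia = 0.2·(900/943) = 180/943 in ≈ 0.191 in
Excess rainfall: 4.450 − 0.191 = 4.259 in; P > Ia so Q > 0
Runoff Q = (P−Ia)²/(P−Ia+S) = (4.259)²/(4.259+0.954) = 6452426929/1854447220 ≈ 3.479 in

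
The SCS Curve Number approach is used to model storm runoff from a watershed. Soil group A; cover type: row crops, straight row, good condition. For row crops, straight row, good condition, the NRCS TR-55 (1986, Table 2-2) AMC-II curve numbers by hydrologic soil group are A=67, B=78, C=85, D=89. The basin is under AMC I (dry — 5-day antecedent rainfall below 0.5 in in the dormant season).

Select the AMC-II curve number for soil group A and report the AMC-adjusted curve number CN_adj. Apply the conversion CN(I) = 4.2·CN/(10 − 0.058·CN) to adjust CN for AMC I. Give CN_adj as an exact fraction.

NRCS table: row crops, straight row, good condition, soil group A → CN(II) = 67
Dry (AMC I): CN(I) = 4.2·67/(10 − 0.058·67) = (1407/5)/(3057/500) = 46900/1019 ≈ 46.026

CN_adj = 46900/1019 ≈ 46.026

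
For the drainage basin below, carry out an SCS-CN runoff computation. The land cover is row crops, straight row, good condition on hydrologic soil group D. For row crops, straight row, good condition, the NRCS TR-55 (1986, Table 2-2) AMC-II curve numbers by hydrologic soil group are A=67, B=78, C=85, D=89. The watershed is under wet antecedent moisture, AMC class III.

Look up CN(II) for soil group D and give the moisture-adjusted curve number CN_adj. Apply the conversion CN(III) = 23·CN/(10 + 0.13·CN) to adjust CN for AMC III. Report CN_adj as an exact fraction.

NRCS table: row crops, straight row, good condition, soil group D → CN(II) = 89
Wet (AMC III): CN(III) = 23·89/(10 + 0.13·89) = 2047/(2157/100) = 204700/2157 ≈ 94.900

CN_adj = 204700/2157 ≈ 94.900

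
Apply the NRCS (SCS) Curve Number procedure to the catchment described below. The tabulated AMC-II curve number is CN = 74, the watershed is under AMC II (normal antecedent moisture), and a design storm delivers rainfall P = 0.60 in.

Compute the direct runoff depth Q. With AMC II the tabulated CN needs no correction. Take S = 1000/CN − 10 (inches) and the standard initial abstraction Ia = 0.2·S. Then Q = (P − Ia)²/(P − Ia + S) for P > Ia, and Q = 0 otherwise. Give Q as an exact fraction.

Average conditions: CN = 74 (no AMC adjustment).
Retention S: 1000/CN − 10 with CN=74.000 → S = 130/37 ≈ 3.514 in
Initial abstraction Ia = S/5 = (130/37)/5 = 26/37 ≈ 0.703 in
P = 0.600 ≤ Ia = 0.703 in: entire storm abstracted, Q = 0.

Q = 0 in ≈ 0.000 in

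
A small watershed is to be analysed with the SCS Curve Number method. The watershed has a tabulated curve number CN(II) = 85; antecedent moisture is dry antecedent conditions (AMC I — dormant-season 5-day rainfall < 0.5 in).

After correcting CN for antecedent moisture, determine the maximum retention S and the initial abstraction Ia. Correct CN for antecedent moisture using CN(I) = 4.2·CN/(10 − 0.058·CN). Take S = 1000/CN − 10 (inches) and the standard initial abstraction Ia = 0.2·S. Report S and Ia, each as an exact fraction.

Dry (AMC I): CN(I) = 4.2·85/(10 − 0.058·85) = 357/(507/100) = 11900/169 ≈ 70.414
Retention S: 1000/CN − 10 with CN=70.414 → S = 500/119 ≈ 4.202 in
Initial abstraction Ia = S/5 = (500/119)/5 = 100/119 ≈ 0.840 in

S = 500/119 in ≈ 4.202 in; Ia = 100/119 in ≈ 0.840 in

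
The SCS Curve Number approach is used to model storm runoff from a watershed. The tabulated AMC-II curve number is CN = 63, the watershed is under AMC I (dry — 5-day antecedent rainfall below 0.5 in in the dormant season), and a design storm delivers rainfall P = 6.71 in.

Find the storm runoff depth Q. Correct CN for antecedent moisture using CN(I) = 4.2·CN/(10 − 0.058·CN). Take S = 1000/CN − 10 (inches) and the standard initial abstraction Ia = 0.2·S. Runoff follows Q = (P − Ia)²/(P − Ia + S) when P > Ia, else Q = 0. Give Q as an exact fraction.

Dry (AMC I): CN(I) = 4.2·63/(10 − 0.058·63) = (1323/5)/(3173/500) = 132300/3173 ≈ 41.696
S = 1000/(132300/3173) − 10 = 18500/1323 in ≈ 13.983 in
Ia = 0.2S: 0.2·13.983 = 2.797 in (exactly 3700/1323)
P − Ia = 6.710 − 2.797 = 517733/132300 ≈ 3.913 in (> 0, runoff occurs)
Runoff Q = (P−Ia)²/(P−Ia+S) = (3.913)²/(3.913+13.983) = 268047459289/313251075900 ≈ 0.856 in

Q = 268047459289/313251075900 in ≈ 0.856 in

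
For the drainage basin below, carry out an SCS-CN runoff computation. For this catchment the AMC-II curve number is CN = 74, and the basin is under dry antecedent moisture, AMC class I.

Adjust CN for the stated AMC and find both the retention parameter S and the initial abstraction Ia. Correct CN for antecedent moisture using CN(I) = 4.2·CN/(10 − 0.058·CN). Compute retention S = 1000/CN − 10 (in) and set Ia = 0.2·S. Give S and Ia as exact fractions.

Dry (AMC I): CN(I) = 4.2·74/(10 − 0.058·74) = (1554/5)/(1427/250) = 77700/1427 ≈ 54.450
S = 1000/(77700/1427) − 10 = 6500/777 in ≈ 8.366 in
Ia = 0.2·(6500/777) = 1300/777 in ≈ 1.673 in

S = 6500/777 in ≈ 8.366 in; Ia = 1300/777 in ≈ 1.673 in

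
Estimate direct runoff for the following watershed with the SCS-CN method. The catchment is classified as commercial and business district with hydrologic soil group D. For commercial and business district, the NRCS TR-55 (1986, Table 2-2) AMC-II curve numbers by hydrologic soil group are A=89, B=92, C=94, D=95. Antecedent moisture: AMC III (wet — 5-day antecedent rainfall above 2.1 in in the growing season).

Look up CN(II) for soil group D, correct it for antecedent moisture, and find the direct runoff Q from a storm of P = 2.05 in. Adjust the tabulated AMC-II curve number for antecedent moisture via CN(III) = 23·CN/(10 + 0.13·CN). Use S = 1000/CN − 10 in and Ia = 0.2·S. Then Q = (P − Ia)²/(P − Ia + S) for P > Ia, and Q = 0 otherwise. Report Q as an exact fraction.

Q = 306845289/170578580 in ≈ 1.799 in

NRCS table: commercial and business district, soil group D → CN(II) = 95
Adjust CN=95 to AMC III: 23·95/(10 + 0.13·95) → 2185 ÷ (447/20) = 43700/447 ≈ 97.763
Retention S: 1000/CN − 10 with CN=97.763 → S = 100/437 ≈ 0.229 in
Initial abstraction Ia = S/5 = (100/437)/5 = 20/437 ≈ 0.046 in
Excess rainfall: 2.050 − 0.046 = 2.004 in; P > Ia so Q > 0
Q = (17517/8740)²/((17517/8740) + 100/437) = (306845289/76387600)/(19517/8740) = 306845289/170578580 in ≈ 1.799 in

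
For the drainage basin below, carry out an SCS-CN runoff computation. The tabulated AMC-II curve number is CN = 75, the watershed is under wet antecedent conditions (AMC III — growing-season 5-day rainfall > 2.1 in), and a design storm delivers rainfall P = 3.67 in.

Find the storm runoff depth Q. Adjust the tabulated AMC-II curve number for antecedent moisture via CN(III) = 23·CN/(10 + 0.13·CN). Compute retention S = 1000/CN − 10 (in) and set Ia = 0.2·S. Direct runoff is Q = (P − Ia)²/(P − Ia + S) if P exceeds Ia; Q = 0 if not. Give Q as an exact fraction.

Q = 543962329/229928700 in ≈ 2.366 in

CN(III) from CN(II)=75: (23·75)/(10 + 0.13·75) = 6900/79 ≈ 87.342
Max retention: S = 1000/(6900/79) − 10 = 100/69 in (≈ 1.449 in)
Ia = 0.2S: 0.2·1.449 = 0.290 in (exactly 20/69)
Since P=3.670 > Ia=0.290: effective rainfall P−Ia = 23323/6900 in
Q = (23323/6900)²/((23323/6900) + 100/69) = (543962329/47610000)/(33323/6900) = 543962329/229928700 in ≈ 2.366 in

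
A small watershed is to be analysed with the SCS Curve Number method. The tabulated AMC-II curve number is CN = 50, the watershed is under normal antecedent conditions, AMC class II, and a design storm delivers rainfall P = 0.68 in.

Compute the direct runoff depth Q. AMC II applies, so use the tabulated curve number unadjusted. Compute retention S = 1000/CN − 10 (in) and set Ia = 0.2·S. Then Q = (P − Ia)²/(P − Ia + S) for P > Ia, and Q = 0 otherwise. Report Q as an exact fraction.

Q = 0 in ≈ 0.000 in

CN(II) = 50; AMC II needs no correction.
Max retention: S = 1000/50 − 10 = 10 in (≈ 10.000 in)
Ia = 0.2S: 0.2·10.000 = 2.000 in (exactly 2)
P = 0.680 ≤ Ia = 2.000 in: entire storm abstracted, Q = 0.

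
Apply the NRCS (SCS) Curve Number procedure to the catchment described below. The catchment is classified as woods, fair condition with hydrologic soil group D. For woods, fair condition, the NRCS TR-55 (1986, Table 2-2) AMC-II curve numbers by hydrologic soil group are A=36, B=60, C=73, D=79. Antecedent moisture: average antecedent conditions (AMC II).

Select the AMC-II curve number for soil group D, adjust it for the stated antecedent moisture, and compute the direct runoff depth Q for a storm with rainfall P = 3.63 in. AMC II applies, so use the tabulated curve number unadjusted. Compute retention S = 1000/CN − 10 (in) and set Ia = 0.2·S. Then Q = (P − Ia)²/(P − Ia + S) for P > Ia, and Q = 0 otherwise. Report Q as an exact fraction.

Q = 66569281/39918700 in ≈ 1.668 in

NRCS table: woods, fair condition, soil group D → CN(II) = 79
AMC II — tabulated CN = 79 applies directly.
Max retention: S = 1000/79 − 10 = 210/79 in (≈ 2.658 in)
Ia = 0.2S: 0.2·2.658 = 0.532 in (exactly 42/79)
Since P=3.630 > Ia=0.532: effective rainfall P−Ia = 24477/7900 in
Q: (24477/7900)² ÷ (45477/7900) = 66569281/39918700 in (≈ 1.668 in)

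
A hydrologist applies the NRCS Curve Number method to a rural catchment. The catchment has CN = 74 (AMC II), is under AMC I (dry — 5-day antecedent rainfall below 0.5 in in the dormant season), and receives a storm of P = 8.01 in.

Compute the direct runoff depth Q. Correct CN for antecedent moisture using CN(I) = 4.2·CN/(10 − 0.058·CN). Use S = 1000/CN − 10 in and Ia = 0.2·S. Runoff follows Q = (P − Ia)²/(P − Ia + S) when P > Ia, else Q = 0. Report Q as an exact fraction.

Dry (AMC I): CN(I) = 4.2·74/(10 − 0.058·74) = (1554/5)/(1427/250) = 77700/1427 ≈ 54.450
Max retention: S = 1000/(77700/1427) − 10 = 6500/777 in (≈ 8.366 in)
Ia = 0.2S: 0.2·8.366 = 1.673 in (exactly 1300/777)
Excess rainfall: 8.010 − 1.673 = 6.337 in; P > Ia so Q > 0
Q: (492377/77700)² ÷ (1142377/77700) = 242435110129/88762692900 in (≈ 2.731 in)

Q = 242435110129/88762692900 in ≈ 2.731 in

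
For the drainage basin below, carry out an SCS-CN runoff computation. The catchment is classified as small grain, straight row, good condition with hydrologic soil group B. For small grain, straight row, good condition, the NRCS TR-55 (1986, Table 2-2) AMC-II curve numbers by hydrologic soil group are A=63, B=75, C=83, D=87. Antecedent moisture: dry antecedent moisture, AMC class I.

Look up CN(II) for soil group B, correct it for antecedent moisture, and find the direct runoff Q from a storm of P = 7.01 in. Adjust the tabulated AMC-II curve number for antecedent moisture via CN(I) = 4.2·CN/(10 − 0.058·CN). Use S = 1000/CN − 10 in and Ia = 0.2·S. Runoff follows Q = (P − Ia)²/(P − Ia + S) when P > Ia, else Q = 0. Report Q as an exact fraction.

Q = 1167110569/530226900 in ≈ 2.201 in

NRCS table: small grain, straight row, good condition, soil group B → CN(II) = 75
CN(I) from CN(II)=75: (4.2·75)/(10 − 0.058·75) = 6300/113 ≈ 55.752
S = 1000/(6300/113) − 10 = 500/63 in ≈ 7.937 in
Initial abstraction Ia = S/5 = (500/63)/5 = 100/63 ≈ 1.587 in
Excess rainfall: 7.010 − 1.587 = 5.423 in; P > Ia so Q > 0
Q = (34163/6300)²/((34163/6300) + 500/63) = (1167110569/39690000)/(84163/6300) = 1167110569/530226900 in ≈ 2.201 in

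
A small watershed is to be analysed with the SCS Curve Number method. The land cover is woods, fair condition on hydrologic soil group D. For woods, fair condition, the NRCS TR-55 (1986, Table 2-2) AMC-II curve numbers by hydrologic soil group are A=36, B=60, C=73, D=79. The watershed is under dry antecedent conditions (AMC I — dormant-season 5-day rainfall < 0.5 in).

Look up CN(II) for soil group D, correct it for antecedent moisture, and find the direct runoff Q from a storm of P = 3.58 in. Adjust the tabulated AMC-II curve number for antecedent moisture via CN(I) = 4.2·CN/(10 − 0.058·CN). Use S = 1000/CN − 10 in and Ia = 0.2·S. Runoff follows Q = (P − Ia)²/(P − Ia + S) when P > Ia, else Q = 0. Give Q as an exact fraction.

Q = 83557881/134856950 in ≈ 0.620 in

NRCS table: woods, fair condition, soil group D → CN(II) = 79
CN(I) from CN(II)=79: (4.2·79)/(10 − 0.058·79) = 7900/129 ≈ 61.240
Max retention: S = 1000/(7900/129) − 10 = 500/79 in (≈ 6.329 in)
Ia = 0.2·(500/79) = 100/79 in ≈ 1.266 in
Excess rainfall: 3.580 − 1.266 = 2.314 in; P > Ia so Q > 0
Q = (9141/3950)²/((9141/3950) + 500/79) = (83557881/15602500)/(34141/3950) = 83557881/134856950 in ≈ 0.620 in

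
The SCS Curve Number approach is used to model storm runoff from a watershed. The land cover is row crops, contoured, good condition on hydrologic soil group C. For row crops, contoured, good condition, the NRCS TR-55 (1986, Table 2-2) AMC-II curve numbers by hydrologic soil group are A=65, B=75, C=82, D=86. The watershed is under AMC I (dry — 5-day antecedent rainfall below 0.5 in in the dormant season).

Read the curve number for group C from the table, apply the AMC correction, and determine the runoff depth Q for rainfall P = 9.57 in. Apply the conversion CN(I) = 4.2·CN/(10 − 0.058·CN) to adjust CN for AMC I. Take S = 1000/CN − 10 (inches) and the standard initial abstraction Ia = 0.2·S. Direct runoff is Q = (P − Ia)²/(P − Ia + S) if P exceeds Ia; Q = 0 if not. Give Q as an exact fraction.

Q = 6650891809/1258523700 in ≈ 5.285 in

NRCS table: row crops, contoured, good condition, soil group C → CN(II) = 82
Dry (AMC I): CN(I) = 4.2·82/(10 − 0.058·82) = (1722/5)/(1311/250) = 28700/437 ≈ 65.675
Max retention: S = 1000/(28700/437) − 10 = 1500/287 in (≈ 5.226 in)
Ia = 0.2·(1500/287) = 300/287 in ≈ 1.045 in
P − Ia = 9.570 − 1.045 = 244659/28700 ≈ 8.525 in (> 0, runoff occurs)
Q: (244659/28700)² ÷ (394659/28700) = 6650891809/1258523700 in (≈ 5.285 in)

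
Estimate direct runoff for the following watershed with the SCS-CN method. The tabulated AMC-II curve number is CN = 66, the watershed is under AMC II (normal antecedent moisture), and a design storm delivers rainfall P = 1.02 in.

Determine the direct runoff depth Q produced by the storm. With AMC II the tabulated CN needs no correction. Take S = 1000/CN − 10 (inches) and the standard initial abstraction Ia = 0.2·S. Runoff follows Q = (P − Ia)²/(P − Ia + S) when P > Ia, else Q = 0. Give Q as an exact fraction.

Q = 0 in ≈ 0.000 in

Average conditions: CN = 66 (no AMC adjustment).
Max retention: S = 1000/66 − 10 = 170/33 in (≈ 5.152 in)
Initial abstraction Ia = S/5 = (170/33)/5 = 34/33 ≈ 1.030 in
P = 1.020 ≤ Ia = 1.030 in: entire storm abstracted, Q = 0.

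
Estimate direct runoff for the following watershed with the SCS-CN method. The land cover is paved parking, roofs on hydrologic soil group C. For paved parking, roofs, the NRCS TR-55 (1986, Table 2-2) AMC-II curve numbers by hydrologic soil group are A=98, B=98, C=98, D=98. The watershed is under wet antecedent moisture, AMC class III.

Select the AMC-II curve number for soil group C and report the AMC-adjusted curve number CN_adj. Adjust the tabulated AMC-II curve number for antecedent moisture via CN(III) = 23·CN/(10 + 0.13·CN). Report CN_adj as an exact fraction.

CN_adj = 112700/1137 ≈ 99.120

NRCS table: paved parking, roofs, soil group C → CN(II) = 98
Wet (AMC III): CN(III) = 23·98/(10 + 0.13·98) = 2254/(1137/50) = 112700/1137 ≈ 99.120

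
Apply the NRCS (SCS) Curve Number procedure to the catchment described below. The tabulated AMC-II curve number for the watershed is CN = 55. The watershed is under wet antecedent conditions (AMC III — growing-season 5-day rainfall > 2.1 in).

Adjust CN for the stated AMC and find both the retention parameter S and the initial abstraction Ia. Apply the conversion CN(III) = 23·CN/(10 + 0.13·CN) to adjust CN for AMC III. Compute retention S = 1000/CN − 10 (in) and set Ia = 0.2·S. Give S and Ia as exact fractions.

S = 900/253 in ≈ 3.557 in; Ia = 180/253 in ≈ 0.711 in

Adjust CN=55 to AMC III: 23·55/(10 + 0.13·55) → 1265 ÷ (343/20) = 25300/343 ≈ 73.761
S = 1000/(25300/343) − 10 = 900/253 in ≈ 3.557 in
Initial abstraction Ia = S/5 = (900/253)/5 = 180/253 ≈ 0.711 in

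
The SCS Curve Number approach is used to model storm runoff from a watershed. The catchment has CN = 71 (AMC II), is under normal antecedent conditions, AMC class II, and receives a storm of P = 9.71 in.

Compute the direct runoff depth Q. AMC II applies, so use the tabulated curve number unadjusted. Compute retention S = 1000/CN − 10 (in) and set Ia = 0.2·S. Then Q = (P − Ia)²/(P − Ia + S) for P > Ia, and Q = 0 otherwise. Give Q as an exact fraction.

Average conditions: CN = 71 (no AMC adjustment).
Max retention: S = 1000/71 − 10 = 290/71 in (≈ 4.085 in)
Initial abstraction Ia = S/5 = (290/71)/5 = 58/71 ≈ 0.817 in
Since P=9.710 > Ia=0.817: effective rainfall P−Ia = 63141/7100 in
Q: (63141/7100)² ÷ (92141/7100) = 3986785881/654201100 in (≈ 6.094 in)

Q = 3986785881/654201100 in ≈ 6.094 in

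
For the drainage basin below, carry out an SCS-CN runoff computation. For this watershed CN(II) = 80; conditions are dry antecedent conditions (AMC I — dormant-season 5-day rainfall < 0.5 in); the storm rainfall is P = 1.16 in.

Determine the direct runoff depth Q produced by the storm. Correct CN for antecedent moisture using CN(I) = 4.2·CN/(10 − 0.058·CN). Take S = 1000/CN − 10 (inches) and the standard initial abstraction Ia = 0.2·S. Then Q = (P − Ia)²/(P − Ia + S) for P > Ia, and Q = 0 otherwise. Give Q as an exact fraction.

Q = 0 in ≈ 0.000 in

Dry (AMC I): CN(I) = 4.2·80/(10 − 0.058·80) = 336/(134/25) = 4200/67 ≈ 62.687
Max retention: S = 1000/(4200/67) − 10 = 125/21 in (≈ 5.952 in)
Initial abstraction Ia = S/5 = (125/21)/5 = 25/21 ≈ 1.190 in
P = 1.160 ≤ Ia = 1.190 in: entire storm abstracted, Q = 0.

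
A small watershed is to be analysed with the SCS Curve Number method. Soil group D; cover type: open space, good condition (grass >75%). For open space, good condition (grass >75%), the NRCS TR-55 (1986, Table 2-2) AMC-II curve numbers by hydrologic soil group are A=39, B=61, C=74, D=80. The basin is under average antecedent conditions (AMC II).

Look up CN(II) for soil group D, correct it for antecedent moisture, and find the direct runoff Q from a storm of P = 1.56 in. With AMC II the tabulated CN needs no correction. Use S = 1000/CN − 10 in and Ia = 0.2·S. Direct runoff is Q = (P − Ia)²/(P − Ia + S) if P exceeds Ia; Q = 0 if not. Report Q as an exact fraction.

Q = 2809/8900 in ≈ 0.316 in

NRCS table: open space, good condition (grass >75%), soil group D → CN(II) = 80
CN(II) = 80; AMC II needs no correction.
S = 1000/80 − 10 = 5/2 in ≈ 2.500 in
Ia = 0.2S: 0.2·2.500 = 0.500 in (exactly 1/2)
Since P=1.560 > Ia=0.500: effective rainfall P−Ia = 53/50 in
Q: (53/50)² ÷ (89/25) = 2809/8900 in (≈ 0.316 in)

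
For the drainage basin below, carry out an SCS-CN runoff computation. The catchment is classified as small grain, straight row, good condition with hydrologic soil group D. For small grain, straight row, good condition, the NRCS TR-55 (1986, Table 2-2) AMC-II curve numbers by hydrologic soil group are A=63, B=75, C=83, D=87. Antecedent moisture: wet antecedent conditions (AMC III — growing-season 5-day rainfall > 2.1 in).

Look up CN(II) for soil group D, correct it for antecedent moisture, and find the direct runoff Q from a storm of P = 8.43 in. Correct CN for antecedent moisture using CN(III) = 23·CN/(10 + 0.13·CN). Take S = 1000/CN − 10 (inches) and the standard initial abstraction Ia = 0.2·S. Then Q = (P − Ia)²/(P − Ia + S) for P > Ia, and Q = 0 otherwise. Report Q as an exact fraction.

NRCS table: small grain, straight row, good condition, soil group D → CN(II) = 87
CN(III) from CN(II)=87: (23·87)/(10 + 0.13·87) = 200100/2131 ≈ 93.900
Retention S: 1000/CN − 10 with CN=93.900 → S = 1300/2001 ≈ 0.650 in
Ia = 0.2S: 0.2·0.650 = 0.130 in (exactly 260/2001)
P − Ia = 8.430 − 0.130 = 1660843/200100 ≈ 8.300 in (> 0, runoff occurs)
Runoff Q = (P−Ia)²/(P−Ia+S) = (8.300)²/(8.300+0.650) = 2758399470649/358347684300 ≈ 7.698 in

Q = 2758399470649/358347684300 in ≈ 7.698 in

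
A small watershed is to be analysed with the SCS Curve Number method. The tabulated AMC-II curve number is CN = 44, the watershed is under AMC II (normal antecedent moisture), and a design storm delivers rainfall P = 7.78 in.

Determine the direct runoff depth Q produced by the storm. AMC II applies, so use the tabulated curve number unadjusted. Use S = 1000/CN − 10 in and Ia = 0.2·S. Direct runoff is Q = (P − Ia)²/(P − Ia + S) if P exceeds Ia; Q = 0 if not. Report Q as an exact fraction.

Average conditions: CN = 44 (no AMC adjustment).
Retention S: 1000/CN − 10 with CN=44.000 → S = 140/11 ≈ 12.727 in
Initial abstraction Ia = S/5 = (140/11)/5 = 28/11 ≈ 2.545 in
Excess rainfall: 7.780 − 2.545 = 5.235 in; P > Ia so Q > 0
Q: (2879/550)² ÷ (9879/550) = 8288641/5433450 in (≈ 1.525 in)

Q = 8288641/5433450 in ≈ 1.525 in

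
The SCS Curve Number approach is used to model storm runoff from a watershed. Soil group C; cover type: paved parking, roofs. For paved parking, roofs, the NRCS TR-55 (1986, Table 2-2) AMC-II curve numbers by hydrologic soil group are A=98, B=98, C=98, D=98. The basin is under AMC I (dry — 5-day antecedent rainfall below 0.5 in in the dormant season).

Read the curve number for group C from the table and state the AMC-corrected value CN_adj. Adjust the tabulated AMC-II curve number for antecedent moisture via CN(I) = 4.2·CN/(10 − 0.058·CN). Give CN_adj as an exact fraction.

CN_adj = 102900/1079 ≈ 95.366

NRCS table: paved parking, roofs, soil group C → CN(II) = 98
Dry (AMC I): CN(I) = 4.2·98/(10 − 0.058·98) = (2058/5)/(1079/250) = 102900/1079 ≈ 95.366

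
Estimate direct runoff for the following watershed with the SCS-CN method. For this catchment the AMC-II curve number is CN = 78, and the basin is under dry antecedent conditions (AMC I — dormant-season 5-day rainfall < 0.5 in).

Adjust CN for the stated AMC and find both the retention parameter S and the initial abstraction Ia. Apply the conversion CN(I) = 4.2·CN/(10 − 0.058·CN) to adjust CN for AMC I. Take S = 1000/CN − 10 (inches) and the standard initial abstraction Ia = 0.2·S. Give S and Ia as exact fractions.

S = 5500/819 in ≈ 6.716 in; Ia = 1100/819 in ≈ 1.343 in

CN(I) from CN(II)=78: (4.2·78)/(10 − 0.058·78) = 81900/1369 ≈ 59.825
S = 1000/(81900/1369) − 10 = 5500/819 in ≈ 6.716 in
Initial abstraction Ia = S/5 = (5500/819)/5 = 1100/819 ≈ 1.343 in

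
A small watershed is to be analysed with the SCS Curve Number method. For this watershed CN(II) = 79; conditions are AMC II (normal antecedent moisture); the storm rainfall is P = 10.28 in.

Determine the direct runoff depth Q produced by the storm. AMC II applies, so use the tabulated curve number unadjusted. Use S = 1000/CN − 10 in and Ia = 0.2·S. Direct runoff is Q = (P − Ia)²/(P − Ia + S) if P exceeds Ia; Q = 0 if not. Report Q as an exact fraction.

Q = 370678009/48393425 in ≈ 7.660 in

AMC II — tabulated CN = 79 applies directly.
Retention S: 1000/CN − 10 with CN=79.000 → S = 210/79 ≈ 2.658 in
Initial abstraction Ia = S/5 = (210/79)/5 = 42/79 ≈ 0.532 in
Since P=10.280 > Ia=0.532: effective rainfall P−Ia = 19253/1975 in
Q: (19253/1975)² ÷ (24503/1975) = 370678009/48393425 in (≈ 7.660 in)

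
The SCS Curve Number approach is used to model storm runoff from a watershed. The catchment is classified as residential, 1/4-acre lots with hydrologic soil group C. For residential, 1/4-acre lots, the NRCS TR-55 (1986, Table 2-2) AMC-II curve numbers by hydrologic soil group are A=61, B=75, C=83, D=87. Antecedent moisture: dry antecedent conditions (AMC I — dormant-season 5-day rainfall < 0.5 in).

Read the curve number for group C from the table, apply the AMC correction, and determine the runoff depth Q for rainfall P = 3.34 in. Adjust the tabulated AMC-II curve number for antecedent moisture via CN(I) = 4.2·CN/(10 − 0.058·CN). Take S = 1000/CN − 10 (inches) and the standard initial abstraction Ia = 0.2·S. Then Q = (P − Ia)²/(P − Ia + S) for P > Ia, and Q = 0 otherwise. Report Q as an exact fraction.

Q = 42469378561/54998709150 in ≈ 0.772 in

NRCS table: residential, 1/4-acre lots, soil group C → CN(II) = 83
Dry (AMC I): CN(I) = 4.2·83/(10 − 0.058·83) = (1743/5)/(2593/500) = 174300/2593 ≈ 67.219
S = 1000/(174300/2593) − 10 = 8500/1743 in ≈ 4.877 in
Initial abstraction Ia = S/5 = (8500/1743)/5 = 1700/1743 ≈ 0.975 in
Excess rainfall: 3.340 − 0.975 = 2.365 in; P > Ia so Q > 0
Q = (206081/87150)²/((206081/87150) + 8500/1743) = (42469378561/7595122500)/(631081/87150) = 42469378561/54998709150 in ≈ 0.772 in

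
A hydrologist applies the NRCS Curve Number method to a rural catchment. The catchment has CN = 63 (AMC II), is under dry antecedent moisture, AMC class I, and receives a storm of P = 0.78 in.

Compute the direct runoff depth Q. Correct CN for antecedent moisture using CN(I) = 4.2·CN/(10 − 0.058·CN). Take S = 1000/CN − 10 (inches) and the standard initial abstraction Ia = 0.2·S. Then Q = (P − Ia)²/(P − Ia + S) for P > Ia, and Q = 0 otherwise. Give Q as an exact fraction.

Adjust CN=63 to AMC I: 4.2·63/(10 − 0.058·63) → (1323/5) ÷ (3173/500) = 132300/3173 ≈ 41.696
Max retention: S = 1000/(132300/3173) − 10 = 18500/1323 in (≈ 13.983 in)
Initial abstraction Ia = S/5 = (18500/1323)/5 = 3700/1323 ≈ 2.797 in
P = 0.780 ≤ Ia = 2.797 in: entire storm abstracted, Q = 0.

Q = 0 in ≈ 0.000 in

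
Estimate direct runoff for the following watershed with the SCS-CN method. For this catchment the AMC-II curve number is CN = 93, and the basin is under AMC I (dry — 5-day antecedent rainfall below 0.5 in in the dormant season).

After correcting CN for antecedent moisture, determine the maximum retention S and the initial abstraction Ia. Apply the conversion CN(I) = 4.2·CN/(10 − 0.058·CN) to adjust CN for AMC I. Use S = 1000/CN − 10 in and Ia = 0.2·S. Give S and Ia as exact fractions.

S = 500/279 in ≈ 1.792 in; Ia = 100/279 in ≈ 0.358 in

CN(I) from CN(II)=93: (4.2·93)/(10 − 0.058·93) = 27900/329 ≈ 84.802
Max retention: S = 1000/(27900/329) − 10 = 500/279 in (≈ 1.792 in)
Initial abstraction Ia = S/5 = (500/279)/5 = 100/279 ≈ 0.358 in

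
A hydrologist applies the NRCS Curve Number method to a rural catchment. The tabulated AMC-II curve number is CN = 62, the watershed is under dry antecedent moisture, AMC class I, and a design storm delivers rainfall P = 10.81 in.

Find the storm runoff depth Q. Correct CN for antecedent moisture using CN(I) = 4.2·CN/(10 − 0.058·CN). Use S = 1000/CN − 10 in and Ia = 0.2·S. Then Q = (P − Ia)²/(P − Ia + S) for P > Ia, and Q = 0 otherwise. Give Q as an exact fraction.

Q = 263919540361/95288888100 in ≈ 2.770 in

CN(I) from CN(II)=62: (4.2·62)/(10 − 0.058·62) = 65100/1601 ≈ 40.662
Max retention: S = 1000/(65100/1601) − 10 = 9500/651 in (≈ 14.593 in)
Ia = 0.2S: 0.2·14.593 = 2.919 in (exactly 1900/651)
Excess rainfall: 10.810 − 2.919 = 7.891 in; P > Ia so Q > 0
Q: (513731/65100)² ÷ (1463731/65100) = 263919540361/95288888100 in (≈ 2.770 in)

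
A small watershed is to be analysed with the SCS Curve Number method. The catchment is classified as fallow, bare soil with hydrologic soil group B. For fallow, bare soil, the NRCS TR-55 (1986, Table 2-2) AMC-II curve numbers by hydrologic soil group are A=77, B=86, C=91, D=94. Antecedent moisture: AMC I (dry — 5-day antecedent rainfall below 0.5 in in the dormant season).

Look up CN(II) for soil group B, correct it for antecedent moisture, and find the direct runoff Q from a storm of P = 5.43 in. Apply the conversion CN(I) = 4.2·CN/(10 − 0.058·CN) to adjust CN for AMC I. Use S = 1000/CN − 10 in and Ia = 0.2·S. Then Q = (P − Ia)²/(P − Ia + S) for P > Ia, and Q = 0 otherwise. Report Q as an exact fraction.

NRCS table: fallow, bare soil, soil group B → CN(II) = 86
CN(I) from CN(II)=86: (4.2·86)/(10 − 0.058·86) = 12900/179 ≈ 72.067
S = 1000/(12900/179) − 10 = 500/129 in ≈ 3.876 in
Ia = 0.2S: 0.2·3.876 = 0.775 in (exactly 100/129)
Excess rainfall: 5.430 − 0.775 = 4.655 in; P > Ia so Q > 0
Q = (60047/12900)²/((60047/12900) + 500/129) = (3605642209/166410000)/(110047/12900) = 3605642209/1419606300 in ≈ 2.540 in

Q = 3605642209/1419606300 in ≈ 2.540 in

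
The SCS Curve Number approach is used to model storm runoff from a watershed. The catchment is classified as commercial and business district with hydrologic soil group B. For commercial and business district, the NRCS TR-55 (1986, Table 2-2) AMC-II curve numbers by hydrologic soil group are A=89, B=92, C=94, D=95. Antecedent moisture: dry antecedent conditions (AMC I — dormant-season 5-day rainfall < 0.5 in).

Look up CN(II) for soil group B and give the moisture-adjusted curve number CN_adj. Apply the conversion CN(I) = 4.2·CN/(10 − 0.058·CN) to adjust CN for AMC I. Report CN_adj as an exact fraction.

CN_adj = 48300/583 ≈ 82.847

NRCS table: commercial and business district, soil group B → CN(II) = 92
Dry (AMC I): CN(I) = 4.2·92/(10 − 0.058·92) = (1932/5)/(583/125) = 48300/583 ≈ 82.847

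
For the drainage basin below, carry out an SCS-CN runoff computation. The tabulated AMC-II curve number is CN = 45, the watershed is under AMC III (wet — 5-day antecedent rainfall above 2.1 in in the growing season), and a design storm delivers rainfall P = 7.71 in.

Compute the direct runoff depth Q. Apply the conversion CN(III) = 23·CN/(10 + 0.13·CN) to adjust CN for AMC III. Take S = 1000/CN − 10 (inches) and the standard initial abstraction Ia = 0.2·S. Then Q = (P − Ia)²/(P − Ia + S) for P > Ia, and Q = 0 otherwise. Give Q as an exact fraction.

Adjust CN=45 to AMC III: 23·45/(10 + 0.13·45) → 1035 ÷ (317/20) = 20700/317 ≈ 65.300
Retention S: 1000/CN − 10 with CN=65.300 → S = 1100/207 ≈ 5.314 in
Ia = 0.2·(1100/207) = 220/207 in ≈ 1.063 in
Since P=7.710 > Ia=1.063: effective rainfall P−Ia = 137597/20700 in
Q: (137597/20700)² ÷ (247597/20700) = 18932934409/5125257900 in (≈ 3.694 in)

Q = 18932934409/5125257900 in ≈ 3.694 in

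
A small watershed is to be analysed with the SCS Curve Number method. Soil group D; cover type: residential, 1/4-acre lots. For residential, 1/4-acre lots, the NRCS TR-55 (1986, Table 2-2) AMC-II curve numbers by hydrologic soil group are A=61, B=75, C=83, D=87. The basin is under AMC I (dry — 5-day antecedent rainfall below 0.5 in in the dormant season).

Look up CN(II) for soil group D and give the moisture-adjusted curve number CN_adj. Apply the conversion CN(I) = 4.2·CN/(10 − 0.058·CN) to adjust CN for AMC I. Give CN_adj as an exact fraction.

NRCS table: residential, 1/4-acre lots, soil group D → CN(II) = 87
Adjust CN=87 to AMC I: 4.2·87/(10 − 0.058·87) → (1827/5) ÷ (2477/500) = 182700/2477 ≈ 73.759

CN_adj = 182700/2477 ≈ 73.759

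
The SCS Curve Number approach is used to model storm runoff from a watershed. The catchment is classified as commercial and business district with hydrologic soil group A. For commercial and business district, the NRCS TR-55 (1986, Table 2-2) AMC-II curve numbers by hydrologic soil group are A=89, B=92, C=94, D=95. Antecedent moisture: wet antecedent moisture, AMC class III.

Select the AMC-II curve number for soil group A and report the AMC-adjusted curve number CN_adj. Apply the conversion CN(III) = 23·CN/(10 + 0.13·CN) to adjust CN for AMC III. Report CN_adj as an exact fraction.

CN_adj = 204700/2157 ≈ 94.900

NRCS table: commercial and business district, soil group A → CN(II) = 89
Adjust CN=89 to AMC III: 23·89/(10 + 0.13·89) → 2047 ÷ (2157/100) = 204700/2157 ≈ 94.900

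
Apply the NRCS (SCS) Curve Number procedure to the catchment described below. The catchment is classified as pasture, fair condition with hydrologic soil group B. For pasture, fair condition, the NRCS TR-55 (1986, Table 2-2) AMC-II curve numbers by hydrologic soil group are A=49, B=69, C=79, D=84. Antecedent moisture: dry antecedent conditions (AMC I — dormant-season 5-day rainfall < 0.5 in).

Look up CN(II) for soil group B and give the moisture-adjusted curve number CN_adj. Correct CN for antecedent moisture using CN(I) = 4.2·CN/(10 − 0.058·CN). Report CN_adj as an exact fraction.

NRCS table: pasture, fair condition, soil group B → CN(II) = 69
Dry (AMC I): CN(I) = 4.2·69/(10 − 0.058·69) = (1449/5)/(2999/500) = 144900/2999 ≈ 48.316

CN_adj = 144900/2999 ≈ 48.316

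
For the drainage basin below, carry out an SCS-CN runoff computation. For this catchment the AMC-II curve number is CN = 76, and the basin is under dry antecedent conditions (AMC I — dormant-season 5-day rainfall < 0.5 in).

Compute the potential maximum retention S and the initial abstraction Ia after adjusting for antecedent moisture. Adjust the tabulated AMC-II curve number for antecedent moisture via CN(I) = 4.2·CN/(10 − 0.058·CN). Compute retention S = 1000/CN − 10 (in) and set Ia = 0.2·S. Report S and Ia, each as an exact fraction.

S = 1000/133 in ≈ 7.519 in; Ia = 200/133 in ≈ 1.504 in

CN(I) from CN(II)=76: (4.2·76)/(10 − 0.058·76) = 13300/233 ≈ 57.082
Retention S: 1000/CN − 10 with CN=57.082 → S = 1000/133 ≈ 7.519 in
Initial abstraction Ia = S/5 = (1000/133)/5 = 200/133 ≈ 1.504 in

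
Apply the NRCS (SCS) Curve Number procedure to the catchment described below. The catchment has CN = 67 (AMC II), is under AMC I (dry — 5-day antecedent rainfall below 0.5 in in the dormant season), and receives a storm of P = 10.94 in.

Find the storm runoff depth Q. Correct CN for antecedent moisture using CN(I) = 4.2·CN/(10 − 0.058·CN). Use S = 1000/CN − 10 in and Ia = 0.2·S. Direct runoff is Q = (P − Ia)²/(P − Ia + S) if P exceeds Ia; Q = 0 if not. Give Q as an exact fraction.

Dry (AMC I): CN(I) = 4.2·67/(10 − 0.058·67) = (1407/5)/(3057/500) = 46900/1019 ≈ 46.026
Max retention: S = 1000/(46900/1019) − 10 = 5500/469 in (≈ 11.727 in)
Ia = 0.2·(5500/469) = 1100/469 in ≈ 2.345 in
Since P=10.940 > Ia=2.345: effective rainfall P−Ia = 201543/23450 in
Runoff Q = (P−Ia)²/(P−Ia+S) = (8.595)²/(8.595+11.727) = 40619580849/11174933350 ≈ 3.635 in

Q = 40619580849/11174933350 in ≈ 3.635 in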